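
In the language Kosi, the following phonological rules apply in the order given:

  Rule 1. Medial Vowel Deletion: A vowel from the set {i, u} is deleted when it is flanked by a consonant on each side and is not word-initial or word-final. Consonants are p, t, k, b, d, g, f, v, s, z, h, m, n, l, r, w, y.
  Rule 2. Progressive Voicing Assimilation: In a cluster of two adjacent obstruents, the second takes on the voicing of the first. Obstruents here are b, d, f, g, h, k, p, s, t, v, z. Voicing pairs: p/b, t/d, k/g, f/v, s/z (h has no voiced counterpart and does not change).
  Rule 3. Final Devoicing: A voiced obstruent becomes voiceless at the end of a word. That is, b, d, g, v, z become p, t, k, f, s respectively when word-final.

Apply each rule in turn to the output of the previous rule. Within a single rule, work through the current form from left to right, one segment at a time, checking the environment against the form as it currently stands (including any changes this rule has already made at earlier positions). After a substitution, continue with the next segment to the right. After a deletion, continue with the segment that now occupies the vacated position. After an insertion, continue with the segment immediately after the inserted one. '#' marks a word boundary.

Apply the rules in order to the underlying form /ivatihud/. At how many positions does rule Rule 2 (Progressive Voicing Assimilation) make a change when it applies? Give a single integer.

Rule 1 Medial Vowel Deletion: [ivatihud] → [ivathd]
Rule 2 Progressive Voicing Assimilation: [ivathd] → [ivatht]
Rule 3 Final Devoicing: no change — [ivatht]
Rule Rule 2 changed 1 position(s).

1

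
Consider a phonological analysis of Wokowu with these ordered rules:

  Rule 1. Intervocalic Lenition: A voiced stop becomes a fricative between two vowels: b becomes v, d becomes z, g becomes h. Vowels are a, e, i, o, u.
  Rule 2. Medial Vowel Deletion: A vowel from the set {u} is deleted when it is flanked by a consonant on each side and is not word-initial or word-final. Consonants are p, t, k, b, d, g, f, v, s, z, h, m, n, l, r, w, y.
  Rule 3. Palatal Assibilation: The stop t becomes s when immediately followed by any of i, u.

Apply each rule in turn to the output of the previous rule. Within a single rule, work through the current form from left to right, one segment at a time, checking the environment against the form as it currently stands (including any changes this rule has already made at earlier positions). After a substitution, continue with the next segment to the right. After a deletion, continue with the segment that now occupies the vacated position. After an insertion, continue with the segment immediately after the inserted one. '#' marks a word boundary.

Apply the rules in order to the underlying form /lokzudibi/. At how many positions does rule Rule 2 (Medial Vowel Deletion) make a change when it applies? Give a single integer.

1

Rule 1 Intervocalic Lenition: [lokzudibi] → [lokzuzivi]
Rule 2 Medial Vowel Deletion: [lokzuzivi] → [lokzzivi]
Rule 3 Palatal Assibilation: no change — [lokzzivi]
Rule Rule 2 changed 1 position(s).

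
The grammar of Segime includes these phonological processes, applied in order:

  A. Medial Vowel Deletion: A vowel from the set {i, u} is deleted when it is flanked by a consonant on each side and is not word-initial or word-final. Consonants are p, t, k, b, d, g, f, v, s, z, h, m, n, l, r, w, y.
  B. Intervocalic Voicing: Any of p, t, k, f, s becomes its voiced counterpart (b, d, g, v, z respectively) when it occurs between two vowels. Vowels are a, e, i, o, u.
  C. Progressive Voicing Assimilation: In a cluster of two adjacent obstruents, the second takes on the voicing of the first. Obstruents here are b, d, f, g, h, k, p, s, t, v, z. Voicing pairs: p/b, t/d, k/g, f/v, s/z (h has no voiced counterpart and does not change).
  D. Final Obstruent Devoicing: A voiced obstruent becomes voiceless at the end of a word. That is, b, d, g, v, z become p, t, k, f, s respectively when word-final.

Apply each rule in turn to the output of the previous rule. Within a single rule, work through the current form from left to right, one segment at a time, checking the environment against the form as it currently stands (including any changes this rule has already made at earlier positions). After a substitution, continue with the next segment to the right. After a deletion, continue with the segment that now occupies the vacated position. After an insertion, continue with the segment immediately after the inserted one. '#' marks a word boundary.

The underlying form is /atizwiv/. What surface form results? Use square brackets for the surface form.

A Medial Vowel Deletion: [atizwiv] → [atzwv]
B Intervocalic Voicing: no change — [atzwv]
C Progressive Voicing Assimilation: [atzwv] → [atswv]
D Final Obstruent Devoicing: [atswv] → [atswf]

[atswf]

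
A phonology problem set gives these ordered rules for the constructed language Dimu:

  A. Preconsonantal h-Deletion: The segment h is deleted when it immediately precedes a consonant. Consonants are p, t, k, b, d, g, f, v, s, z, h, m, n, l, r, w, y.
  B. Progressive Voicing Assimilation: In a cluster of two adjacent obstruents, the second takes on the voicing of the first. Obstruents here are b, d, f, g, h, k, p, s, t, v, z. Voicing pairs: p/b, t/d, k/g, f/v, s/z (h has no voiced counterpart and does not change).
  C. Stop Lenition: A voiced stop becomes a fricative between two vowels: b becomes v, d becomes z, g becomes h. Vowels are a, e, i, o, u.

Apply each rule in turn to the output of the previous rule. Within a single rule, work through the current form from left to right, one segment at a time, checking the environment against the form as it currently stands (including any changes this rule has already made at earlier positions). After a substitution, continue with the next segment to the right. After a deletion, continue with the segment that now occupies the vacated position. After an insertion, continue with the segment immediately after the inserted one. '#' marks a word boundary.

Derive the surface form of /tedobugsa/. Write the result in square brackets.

A Preconsonantal h-Deletion: no change — [tedobugsa]
B Progressive Voicing Assimilation: [tedobugsa] → [tedobugza]
C Stop Lenition: [tedobugza] → [tezovugza]

[tezovugza]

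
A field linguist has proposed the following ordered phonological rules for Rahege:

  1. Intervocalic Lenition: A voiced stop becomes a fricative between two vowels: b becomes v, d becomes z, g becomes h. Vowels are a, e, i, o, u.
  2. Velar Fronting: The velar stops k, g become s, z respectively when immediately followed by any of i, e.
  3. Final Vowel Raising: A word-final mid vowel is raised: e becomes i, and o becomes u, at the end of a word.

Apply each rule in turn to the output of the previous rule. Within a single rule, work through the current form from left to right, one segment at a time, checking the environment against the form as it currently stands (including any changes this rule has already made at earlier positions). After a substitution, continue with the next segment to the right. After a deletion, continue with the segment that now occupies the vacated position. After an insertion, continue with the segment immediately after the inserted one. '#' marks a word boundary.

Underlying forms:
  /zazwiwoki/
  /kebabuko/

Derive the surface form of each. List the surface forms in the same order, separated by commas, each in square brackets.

[zazwiwosi], [sevavuku]

/zazwiwoki/:
  1 Intervocalic Lenition: no change — [zazwiwoki]
  2 Velar Fronting: [zazwiwoki] → [zazwiwosi]
  3 Final Vowel Raising: no change — [zazwiwosi]
/kebabuko/:
  1 Intervocalic Lenition: [kebabuko] → [kevavuko]
  2 Velar Fronting: [kevavuko] → [sevavuko]
  3 Final Vowel Raising: [sevavuko] → [sevavuku]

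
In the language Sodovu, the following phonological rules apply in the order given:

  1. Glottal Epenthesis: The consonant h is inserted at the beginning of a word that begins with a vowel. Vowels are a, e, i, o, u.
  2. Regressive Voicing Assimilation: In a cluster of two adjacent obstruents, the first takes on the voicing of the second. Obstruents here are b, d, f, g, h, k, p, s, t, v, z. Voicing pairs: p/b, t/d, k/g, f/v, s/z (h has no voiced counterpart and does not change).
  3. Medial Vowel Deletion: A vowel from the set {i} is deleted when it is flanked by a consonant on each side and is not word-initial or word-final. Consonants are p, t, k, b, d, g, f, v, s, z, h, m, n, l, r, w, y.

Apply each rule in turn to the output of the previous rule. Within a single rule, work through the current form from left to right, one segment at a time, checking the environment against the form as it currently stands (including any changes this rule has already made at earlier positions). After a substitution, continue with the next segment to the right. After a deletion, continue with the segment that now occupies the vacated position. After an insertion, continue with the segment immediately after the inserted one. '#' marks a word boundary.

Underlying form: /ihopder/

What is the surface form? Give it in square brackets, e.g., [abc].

1 Glottal Epenthesis: [ihopder] → [hihopder]
2 Regressive Voicing Assimilation: [hihopder] → [hihobder]
3 Medial Vowel Deletion: [hihobder] → [hhobder]

[hhobder]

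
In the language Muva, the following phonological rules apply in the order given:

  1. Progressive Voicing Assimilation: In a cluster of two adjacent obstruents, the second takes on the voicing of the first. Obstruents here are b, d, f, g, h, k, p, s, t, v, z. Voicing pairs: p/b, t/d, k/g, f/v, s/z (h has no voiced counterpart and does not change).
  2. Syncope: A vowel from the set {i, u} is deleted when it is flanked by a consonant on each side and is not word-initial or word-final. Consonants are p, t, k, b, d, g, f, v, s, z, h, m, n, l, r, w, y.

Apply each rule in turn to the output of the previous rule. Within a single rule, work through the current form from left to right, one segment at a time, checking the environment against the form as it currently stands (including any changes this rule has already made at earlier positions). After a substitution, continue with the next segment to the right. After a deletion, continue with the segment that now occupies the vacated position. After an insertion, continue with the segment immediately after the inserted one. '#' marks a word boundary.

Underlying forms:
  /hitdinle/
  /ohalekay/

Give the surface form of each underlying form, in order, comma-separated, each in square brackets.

[httnle], [ohalekay]

/hitdinle/:
  1 Progressive Voicing Assimilation: [hitdinle] → [hittinle]
  2 Syncope: [hittinle] → [httnle]
/ohalekay/:
  1 Progressive Voicing Assimilation: no change — [ohalekay]
  2 Syncope: no change — [ohalekay]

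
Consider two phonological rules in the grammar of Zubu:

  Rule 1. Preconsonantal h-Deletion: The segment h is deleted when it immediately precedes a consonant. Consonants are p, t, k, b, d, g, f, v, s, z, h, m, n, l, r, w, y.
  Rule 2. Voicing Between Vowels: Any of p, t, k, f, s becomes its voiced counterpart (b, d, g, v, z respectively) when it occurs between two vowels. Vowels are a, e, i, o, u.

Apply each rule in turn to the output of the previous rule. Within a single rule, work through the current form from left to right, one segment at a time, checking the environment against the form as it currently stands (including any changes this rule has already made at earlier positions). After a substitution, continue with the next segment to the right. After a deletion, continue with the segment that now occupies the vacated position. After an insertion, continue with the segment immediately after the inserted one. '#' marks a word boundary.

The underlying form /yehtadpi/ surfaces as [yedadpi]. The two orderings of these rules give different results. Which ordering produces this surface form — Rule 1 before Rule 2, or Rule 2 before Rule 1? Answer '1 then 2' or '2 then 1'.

1 then 2

Order 1 then 2:
  1 Preconsonantal h-Deletion: [yehtadpi] → [yetadpi]
  2 Voicing Between Vowels: [yetadpi] → [yedadpi]
  result: [yedadpi]
Order 2 then 1:
  2 Voicing Between Vowels: no change — [yehtadpi]
  1 Preconsonantal h-Deletion: [yehtadpi] → [yetadpi]
  result: [yetadpi]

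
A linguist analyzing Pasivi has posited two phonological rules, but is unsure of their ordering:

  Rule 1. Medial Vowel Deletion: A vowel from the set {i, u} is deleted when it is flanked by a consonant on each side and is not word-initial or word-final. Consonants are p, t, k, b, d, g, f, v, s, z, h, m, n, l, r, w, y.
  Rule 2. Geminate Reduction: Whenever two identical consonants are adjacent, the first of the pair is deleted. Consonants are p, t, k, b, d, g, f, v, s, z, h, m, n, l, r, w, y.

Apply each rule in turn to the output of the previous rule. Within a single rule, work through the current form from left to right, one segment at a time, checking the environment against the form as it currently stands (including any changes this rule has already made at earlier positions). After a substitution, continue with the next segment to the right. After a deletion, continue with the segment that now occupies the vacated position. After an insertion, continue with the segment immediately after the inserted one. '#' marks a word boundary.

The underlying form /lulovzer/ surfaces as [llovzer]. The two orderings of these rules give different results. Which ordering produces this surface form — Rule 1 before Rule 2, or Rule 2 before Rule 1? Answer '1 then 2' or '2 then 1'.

Order 1 then 2:
  1 Medial Vowel Deletion: [lulovzer] → [llovzer]
  2 Geminate Reduction: [llovzer] → [lovzer]
  result: [lovzer]
Order 2 then 1:
  2 Geminate Reduction: no change — [lulovzer]
  1 Medial Vowel Deletion: [lulovzer] → [llovzer]
  result: [llovzer]

2 then 1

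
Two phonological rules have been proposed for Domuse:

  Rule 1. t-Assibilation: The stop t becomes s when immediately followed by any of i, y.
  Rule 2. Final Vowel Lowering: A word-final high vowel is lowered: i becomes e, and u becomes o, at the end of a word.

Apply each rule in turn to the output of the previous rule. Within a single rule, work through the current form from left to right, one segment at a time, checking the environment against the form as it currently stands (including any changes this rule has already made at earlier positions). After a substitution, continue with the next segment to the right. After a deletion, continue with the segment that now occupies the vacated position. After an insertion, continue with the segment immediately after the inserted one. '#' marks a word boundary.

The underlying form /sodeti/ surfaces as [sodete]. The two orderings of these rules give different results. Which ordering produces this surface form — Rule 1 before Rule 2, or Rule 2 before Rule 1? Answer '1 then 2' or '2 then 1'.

Order 1 then 2:
  1 t-Assibilation: [sodeti] → [sodesi]
  2 Final Vowel Lowering: [sodesi] → [sodese]
  result: [sodese]
Order 2 then 1:
  2 Final Vowel Lowering: [sodeti] → [sodete]
  1 t-Assibilation: no change — [sodete]
  result: [sodete]

2 then 1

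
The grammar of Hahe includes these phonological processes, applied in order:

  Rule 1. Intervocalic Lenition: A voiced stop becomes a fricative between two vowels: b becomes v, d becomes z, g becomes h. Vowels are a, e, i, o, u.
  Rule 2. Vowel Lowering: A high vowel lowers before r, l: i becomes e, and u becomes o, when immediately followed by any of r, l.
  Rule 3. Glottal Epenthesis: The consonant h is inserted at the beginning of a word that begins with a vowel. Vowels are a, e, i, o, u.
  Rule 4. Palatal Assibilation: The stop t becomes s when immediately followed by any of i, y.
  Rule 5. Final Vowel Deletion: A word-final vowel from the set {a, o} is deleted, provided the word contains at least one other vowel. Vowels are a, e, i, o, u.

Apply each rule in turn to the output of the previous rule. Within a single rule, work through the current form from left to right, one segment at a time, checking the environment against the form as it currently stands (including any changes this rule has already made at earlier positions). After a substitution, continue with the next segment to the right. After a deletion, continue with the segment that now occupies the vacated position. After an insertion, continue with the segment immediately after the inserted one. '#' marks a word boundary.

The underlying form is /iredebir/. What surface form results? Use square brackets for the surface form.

[herezever]

Rule 1 Intervocalic Lenition: [iredebir] → [irezevir]
Rule 2 Vowel Lowering: [irezevir] → [erezever]
Rule 3 Glottal Epenthesis: [erezever] → [herezever]
Rule 4 Palatal Assibilation: no change — [herezever]
Rule 5 Final Vowel Deletion: no change — [herezever]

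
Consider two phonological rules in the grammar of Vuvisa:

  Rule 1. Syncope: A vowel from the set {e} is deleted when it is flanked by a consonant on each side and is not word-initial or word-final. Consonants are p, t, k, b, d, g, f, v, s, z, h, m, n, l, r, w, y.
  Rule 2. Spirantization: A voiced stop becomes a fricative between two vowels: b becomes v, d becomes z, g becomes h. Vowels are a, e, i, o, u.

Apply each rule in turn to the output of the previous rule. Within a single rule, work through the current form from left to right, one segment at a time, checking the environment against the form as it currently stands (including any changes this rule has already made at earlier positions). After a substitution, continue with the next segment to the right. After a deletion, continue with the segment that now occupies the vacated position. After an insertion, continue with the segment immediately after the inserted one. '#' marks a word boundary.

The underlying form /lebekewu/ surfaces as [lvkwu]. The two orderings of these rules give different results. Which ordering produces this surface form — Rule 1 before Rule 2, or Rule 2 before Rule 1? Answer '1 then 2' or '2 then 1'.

2 then 1

Order 1 then 2:
  1 Syncope: [lebekewu] → [lbkwu]
  2 Spirantization: no change — [lbkwu]
  result: [lbkwu]
Order 2 then 1:
  2 Spirantization: [lebekewu] → [levekewu]
  1 Syncope: [levekewu] → [lvkwu]
  result: [lvkwu]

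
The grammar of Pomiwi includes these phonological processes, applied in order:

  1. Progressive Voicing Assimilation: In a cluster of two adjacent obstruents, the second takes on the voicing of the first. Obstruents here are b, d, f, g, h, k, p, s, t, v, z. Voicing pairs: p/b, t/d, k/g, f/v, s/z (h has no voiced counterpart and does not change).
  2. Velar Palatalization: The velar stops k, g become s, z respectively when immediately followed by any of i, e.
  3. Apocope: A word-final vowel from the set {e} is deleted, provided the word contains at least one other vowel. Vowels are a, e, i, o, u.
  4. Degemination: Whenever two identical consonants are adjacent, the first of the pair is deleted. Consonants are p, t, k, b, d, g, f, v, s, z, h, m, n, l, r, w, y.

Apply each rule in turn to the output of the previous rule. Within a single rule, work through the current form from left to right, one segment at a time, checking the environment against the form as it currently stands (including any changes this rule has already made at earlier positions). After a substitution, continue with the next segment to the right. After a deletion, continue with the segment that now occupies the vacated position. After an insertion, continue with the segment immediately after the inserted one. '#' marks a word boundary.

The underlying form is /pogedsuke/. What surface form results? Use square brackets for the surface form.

[pozedzus]

1 Progressive Voicing Assimilation: [pogedsuke] → [pogedzuke]
2 Velar Palatalization: [pogedzuke] → [pozedzuse]
3 Apocope: [pozedzuse] → [pozedzus]
4 Degemination: no change — [pozedzus]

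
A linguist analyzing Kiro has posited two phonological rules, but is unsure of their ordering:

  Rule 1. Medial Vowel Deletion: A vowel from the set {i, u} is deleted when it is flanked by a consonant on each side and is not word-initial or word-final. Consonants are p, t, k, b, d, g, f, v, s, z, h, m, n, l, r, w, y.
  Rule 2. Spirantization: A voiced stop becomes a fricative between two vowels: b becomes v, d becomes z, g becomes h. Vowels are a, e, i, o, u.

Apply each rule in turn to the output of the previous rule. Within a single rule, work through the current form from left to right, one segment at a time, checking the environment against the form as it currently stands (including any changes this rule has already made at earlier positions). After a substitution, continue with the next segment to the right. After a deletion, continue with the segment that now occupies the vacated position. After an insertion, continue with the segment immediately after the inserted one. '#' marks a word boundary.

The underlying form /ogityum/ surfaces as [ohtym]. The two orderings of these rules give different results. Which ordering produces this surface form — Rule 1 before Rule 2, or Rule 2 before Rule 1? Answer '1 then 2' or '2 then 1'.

Order 1 then 2:
  1 Medial Vowel Deletion: [ogityum] → [ogtym]
  2 Spirantization: no change — [ogtym]
  result: [ogtym]
Order 2 then 1:
  2 Spirantization: [ogityum] → [ohityum]
  1 Medial Vowel Deletion: [ohityum] → [ohtym]
  result: [ohtym]

2 then 1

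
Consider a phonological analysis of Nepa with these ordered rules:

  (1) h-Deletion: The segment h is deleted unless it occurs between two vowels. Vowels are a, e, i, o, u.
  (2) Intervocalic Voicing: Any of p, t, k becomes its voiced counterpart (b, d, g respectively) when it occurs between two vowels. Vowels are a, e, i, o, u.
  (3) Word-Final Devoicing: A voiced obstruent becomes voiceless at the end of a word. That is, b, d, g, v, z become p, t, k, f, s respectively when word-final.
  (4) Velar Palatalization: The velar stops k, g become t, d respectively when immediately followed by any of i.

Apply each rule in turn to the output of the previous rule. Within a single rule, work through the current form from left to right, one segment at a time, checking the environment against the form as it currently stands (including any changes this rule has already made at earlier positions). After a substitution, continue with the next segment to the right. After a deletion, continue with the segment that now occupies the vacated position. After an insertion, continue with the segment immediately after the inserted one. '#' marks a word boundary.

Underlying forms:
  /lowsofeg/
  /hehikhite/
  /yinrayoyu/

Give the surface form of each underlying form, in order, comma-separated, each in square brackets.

/lowsofeg/:
  (1) h-Deletion: no change — [lowsofeg]
  (2) Intervocalic Voicing: no change — [lowsofeg]
  (3) Word-Final Devoicing: [lowsofeg] → [lowsofek]
  (4) Velar Palatalization: no change — [lowsofek]
/hehikhite/:
  (1) h-Deletion: [hehikhite] → [ehikite]
  (2) Intervocalic Voicing: [ehikite] → [ehigide]
  (3) Word-Final Devoicing: no change — [ehigide]
  (4) Velar Palatalization: [ehigide] → [ehidide]
/yinrayoyu/:
  (1) h-Deletion: no change — [yinrayoyu]
  (2) Intervocalic Voicing: no change — [yinrayoyu]
  (3) Word-Final Devoicing: no change — [yinrayoyu]
  (4) Velar Palatalization: no change — [yinrayoyu]

[lowsofek], [ehidide], [yinrayoyu]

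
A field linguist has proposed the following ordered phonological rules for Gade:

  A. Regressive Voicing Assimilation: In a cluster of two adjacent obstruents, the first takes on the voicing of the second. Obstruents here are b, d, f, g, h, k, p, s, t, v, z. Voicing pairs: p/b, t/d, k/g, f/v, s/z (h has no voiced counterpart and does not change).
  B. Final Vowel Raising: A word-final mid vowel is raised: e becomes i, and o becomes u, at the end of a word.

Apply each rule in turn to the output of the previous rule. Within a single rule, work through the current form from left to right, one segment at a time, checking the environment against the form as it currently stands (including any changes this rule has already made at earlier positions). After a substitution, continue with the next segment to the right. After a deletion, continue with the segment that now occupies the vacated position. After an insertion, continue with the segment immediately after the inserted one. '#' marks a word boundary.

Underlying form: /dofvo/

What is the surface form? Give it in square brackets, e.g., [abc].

[dovvu]

A Regressive Voicing Assimilation: [dofvo] → [dovvo]
B Final Vowel Raising: [dovvo] → [dovvu]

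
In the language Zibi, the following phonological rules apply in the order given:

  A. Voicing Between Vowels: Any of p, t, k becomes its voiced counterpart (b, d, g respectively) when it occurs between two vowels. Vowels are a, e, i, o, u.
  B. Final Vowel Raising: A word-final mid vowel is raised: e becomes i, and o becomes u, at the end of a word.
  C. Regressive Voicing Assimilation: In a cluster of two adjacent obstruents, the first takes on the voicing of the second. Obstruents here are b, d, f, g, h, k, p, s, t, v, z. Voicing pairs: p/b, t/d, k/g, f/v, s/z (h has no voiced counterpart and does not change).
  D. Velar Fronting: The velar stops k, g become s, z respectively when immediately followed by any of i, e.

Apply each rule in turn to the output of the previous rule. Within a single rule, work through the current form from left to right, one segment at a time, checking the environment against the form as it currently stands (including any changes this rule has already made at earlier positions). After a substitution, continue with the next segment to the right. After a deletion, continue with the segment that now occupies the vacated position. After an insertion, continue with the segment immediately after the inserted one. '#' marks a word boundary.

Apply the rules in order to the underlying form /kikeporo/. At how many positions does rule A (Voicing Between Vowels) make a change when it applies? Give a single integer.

A Voicing Between Vowels: [kikeporo] → [kigeboro]
B Final Vowel Raising: [kigeboro] → [kigeboru]
C Regressive Voicing Assimilation: no change — [kigeboru]
D Velar Fronting: [kigeboru] → [sizeboru]
Rule A changed 2 position(s).

2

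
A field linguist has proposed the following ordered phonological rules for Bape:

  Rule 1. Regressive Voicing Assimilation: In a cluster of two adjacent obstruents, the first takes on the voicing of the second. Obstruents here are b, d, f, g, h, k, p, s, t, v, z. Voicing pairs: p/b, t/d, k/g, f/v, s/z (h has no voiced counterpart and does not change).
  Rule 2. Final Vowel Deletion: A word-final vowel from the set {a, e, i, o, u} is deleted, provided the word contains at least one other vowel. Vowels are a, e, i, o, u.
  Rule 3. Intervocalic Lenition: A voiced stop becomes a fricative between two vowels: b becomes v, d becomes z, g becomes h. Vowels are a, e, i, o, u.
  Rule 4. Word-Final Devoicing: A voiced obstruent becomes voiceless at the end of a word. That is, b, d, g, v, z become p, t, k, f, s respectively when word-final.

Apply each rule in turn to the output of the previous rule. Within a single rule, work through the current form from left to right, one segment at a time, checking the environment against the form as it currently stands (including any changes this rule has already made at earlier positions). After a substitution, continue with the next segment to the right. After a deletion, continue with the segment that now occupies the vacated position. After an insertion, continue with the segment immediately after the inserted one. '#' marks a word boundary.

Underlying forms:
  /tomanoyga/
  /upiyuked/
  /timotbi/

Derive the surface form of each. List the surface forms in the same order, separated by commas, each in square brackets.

[tomanoyk], [upiyuket], [timodp]

/tomanoyga/:
  Rule 1 Regressive Voicing Assimilation: no change — [tomanoyga]
  Rule 2 Final Vowel Deletion: [tomanoyga] → [tomanoyg]
  Rule 3 Intervocalic Lenition: no change — [tomanoyg]
  Rule 4 Word-Final Devoicing: [tomanoyg] → [tomanoyk]
/upiyuked/:
  Rule 1 Regressive Voicing Assimilation: no change — [upiyuked]
  Rule 2 Final Vowel Deletion: no change — [upiyuked]
  Rule 3 Intervocalic Lenition: no change — [upiyuked]
  Rule 4 Word-Final Devoicing: [upiyuked] → [upiyuket]
/timotbi/:
  Rule 1 Regressive Voicing Assimilation: [timotbi] → [timodbi]
  Rule 2 Final Vowel Deletion: [timodbi] → [timodb]
  Rule 3 Intervocalic Lenition: no change — [timodb]
  Rule 4 Word-Final Devoicing: [timodb] → [timodp]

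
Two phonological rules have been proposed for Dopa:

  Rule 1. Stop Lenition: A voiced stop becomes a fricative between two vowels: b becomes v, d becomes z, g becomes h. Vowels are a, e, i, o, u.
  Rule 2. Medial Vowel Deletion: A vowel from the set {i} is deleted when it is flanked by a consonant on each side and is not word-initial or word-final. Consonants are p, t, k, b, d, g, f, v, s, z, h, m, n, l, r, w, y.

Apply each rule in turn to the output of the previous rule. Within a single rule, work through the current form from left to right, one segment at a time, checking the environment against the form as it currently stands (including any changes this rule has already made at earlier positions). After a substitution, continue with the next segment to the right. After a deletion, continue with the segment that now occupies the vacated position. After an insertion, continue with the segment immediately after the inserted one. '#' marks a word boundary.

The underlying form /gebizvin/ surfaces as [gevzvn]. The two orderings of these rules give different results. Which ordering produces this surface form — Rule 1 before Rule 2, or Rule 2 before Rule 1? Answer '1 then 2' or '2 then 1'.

Order 1 then 2:
  1 Stop Lenition: [gebizvin] → [gevizvin]
  2 Medial Vowel Deletion: [gevizvin] → [gevzvn]
  result: [gevzvn]
Order 2 then 1:
  2 Medial Vowel Deletion: [gebizvin] → [gebzvn]
  1 Stop Lenition: no change — [gebzvn]
  result: [gebzvn]

1 then 2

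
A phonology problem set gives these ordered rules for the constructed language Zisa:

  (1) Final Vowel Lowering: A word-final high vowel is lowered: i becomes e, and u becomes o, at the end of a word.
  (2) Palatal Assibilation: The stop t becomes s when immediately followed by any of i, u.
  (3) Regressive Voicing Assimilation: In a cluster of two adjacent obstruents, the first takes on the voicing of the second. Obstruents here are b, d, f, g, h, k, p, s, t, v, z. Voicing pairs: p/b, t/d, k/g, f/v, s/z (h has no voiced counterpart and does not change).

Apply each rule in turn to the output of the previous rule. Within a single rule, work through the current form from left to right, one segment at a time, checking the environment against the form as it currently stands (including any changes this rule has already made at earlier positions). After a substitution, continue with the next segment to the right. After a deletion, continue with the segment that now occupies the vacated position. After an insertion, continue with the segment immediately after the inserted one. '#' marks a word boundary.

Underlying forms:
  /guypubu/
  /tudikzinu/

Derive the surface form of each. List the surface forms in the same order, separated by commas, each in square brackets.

/guypubu/:
  (1) Final Vowel Lowering: [guypubu] → [guypubo]
  (2) Palatal Assibilation: no change — [guypubo]
  (3) Regressive Voicing Assimilation: no change — [guypubo]
/tudikzinu/:
  (1) Final Vowel Lowering: [tudikzinu] → [tudikzino]
  (2) Palatal Assibilation: [tudikzino] → [sudikzino]
  (3) Regressive Voicing Assimilation: [sudikzino] → [sudigzino]

[guypubo], [sudigzino]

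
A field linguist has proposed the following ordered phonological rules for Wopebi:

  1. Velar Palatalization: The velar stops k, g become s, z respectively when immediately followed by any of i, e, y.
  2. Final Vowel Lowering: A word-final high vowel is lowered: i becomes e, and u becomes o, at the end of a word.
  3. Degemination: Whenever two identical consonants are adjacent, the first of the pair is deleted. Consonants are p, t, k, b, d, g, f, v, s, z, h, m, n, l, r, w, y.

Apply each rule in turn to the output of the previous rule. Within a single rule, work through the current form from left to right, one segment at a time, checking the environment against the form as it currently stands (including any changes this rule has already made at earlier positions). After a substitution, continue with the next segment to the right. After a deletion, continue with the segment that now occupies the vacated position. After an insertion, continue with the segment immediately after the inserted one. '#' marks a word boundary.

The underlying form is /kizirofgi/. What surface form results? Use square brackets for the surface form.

[sizirofze]

1 Velar Palatalization: [kizirofgi] → [sizirofzi]
2 Final Vowel Lowering: [sizirofzi] → [sizirofze]
3 Degemination: no change — [sizirofze]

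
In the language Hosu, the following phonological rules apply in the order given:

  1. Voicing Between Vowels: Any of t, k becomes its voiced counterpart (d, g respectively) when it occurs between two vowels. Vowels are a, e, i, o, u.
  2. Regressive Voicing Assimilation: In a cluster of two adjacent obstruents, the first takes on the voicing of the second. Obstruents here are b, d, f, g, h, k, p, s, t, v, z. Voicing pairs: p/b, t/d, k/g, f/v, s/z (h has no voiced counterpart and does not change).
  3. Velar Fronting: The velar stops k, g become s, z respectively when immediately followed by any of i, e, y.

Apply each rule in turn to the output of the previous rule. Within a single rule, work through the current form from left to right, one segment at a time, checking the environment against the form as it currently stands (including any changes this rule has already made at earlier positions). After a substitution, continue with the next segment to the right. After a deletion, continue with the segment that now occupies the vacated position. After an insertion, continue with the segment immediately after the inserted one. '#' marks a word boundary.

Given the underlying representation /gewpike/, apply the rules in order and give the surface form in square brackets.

[zewpize]

1 Voicing Between Vowels: [gewpike] → [gewpige]
2 Regressive Voicing Assimilation: no change — [gewpige]
3 Velar Fronting: [gewpige] → [zewpize]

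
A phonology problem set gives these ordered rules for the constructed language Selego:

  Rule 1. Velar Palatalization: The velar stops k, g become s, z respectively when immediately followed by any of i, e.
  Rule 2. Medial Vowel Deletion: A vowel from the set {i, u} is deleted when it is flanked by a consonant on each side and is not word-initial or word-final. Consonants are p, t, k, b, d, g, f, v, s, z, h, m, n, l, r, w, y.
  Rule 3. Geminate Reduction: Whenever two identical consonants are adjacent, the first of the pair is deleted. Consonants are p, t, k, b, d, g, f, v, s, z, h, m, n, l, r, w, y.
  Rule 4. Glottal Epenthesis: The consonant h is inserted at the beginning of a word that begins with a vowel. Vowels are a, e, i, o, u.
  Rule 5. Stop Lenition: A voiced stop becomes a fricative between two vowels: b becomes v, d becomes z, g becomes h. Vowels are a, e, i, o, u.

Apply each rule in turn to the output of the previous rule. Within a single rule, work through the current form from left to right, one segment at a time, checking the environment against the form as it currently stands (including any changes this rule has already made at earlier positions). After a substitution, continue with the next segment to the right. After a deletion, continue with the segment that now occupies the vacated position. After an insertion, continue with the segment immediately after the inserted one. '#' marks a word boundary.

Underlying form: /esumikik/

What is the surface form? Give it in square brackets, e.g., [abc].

[hesmsk]

Rule 1 Velar Palatalization: [esumikik] → [esumisik]
Rule 2 Medial Vowel Deletion: [esumisik] → [esmsk]
Rule 3 Geminate Reduction: no change — [esmsk]
Rule 4 Glottal Epenthesis: [esmsk] → [hesmsk]
Rule 5 Stop Lenition: no change — [hesmsk]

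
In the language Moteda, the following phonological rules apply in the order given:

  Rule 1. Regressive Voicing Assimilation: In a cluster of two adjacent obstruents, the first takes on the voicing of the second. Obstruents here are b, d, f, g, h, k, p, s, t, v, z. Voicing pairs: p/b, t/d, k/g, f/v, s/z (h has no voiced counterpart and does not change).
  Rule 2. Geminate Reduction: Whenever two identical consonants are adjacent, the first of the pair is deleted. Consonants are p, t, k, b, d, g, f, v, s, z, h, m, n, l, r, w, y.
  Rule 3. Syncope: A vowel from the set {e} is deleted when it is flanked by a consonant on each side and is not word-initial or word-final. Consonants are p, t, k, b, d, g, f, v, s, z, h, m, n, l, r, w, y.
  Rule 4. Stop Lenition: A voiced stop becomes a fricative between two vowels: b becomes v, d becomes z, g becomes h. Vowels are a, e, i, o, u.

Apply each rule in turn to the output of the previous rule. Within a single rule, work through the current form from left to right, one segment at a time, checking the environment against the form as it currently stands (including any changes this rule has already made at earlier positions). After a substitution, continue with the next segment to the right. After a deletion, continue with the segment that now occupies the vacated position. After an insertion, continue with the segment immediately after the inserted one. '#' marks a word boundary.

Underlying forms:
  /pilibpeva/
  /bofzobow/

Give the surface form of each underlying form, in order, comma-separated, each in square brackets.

/pilibpeva/:
  Rule 1 Regressive Voicing Assimilation: [pilibpeva] → [pilippeva]
  Rule 2 Geminate Reduction: [pilippeva] → [pilipeva]
  Rule 3 Syncope: [pilipeva] → [pilipva]
  Rule 4 Stop Lenition: no change — [pilipva]
/bofzobow/:
  Rule 1 Regressive Voicing Assimilation: [bofzobow] → [bovzobow]
  Rule 2 Geminate Reduction: no change — [bovzobow]
  Rule 3 Syncope: no change — [bovzobow]
  Rule 4 Stop Lenition: [bovzobow] → [bovzovow]

[pilipva], [bovzovow]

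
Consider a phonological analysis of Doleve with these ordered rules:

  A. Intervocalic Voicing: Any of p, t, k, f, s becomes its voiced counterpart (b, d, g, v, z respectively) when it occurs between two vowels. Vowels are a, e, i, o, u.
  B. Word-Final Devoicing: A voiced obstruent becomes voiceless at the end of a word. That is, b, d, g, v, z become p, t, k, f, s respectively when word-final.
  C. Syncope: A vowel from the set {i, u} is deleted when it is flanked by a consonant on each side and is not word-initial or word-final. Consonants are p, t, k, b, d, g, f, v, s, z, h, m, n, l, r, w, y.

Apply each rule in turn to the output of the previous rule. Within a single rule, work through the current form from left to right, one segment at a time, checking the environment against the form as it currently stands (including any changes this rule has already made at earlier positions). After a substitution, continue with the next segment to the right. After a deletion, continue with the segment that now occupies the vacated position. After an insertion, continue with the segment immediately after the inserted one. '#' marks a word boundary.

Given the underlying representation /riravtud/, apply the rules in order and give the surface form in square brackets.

[rravtt]

A Intervocalic Voicing: no change — [riravtud]
B Word-Final Devoicing: [riravtud] → [riravtut]
C Syncope: [riravtut] → [rravtt]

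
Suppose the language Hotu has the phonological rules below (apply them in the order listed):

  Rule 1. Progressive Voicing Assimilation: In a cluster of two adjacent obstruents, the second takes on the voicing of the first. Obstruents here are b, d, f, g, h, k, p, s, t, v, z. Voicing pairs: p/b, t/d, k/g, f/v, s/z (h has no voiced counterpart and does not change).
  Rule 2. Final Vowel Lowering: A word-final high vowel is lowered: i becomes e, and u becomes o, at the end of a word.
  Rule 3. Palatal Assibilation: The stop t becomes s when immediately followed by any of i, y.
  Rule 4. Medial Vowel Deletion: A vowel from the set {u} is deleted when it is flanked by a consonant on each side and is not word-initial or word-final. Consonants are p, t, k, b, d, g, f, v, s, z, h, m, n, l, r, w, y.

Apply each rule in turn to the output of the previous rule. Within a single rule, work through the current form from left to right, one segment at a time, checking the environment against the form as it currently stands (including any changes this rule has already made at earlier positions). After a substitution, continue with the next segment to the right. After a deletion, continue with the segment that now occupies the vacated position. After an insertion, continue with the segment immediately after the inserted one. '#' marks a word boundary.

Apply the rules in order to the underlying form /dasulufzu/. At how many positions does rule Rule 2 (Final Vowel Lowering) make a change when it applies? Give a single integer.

Rule 1 Progressive Voicing Assimilation: [dasulufzu] → [dasulufsu]
Rule 2 Final Vowel Lowering: [dasulufsu] → [dasulufso]
Rule 3 Palatal Assibilation: no change — [dasulufso]
Rule 4 Medial Vowel Deletion: [dasulufso] → [daslfso]
Rule Rule 2 changed 1 position(s).

1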